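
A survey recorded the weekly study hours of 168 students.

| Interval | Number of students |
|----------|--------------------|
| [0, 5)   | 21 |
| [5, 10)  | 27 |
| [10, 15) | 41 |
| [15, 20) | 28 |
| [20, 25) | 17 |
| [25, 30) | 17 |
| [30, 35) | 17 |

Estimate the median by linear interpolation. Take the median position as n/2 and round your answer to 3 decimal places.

14.390

Cumulative frequencies: 21, 48, 89, 117, 134, 151, 168
n = 168; position = n/2 = 84.
This falls in the class [10, 15): L = 10, F = 48, f = 41, h = 5.
Median ≈ 10 + ((84 − 48) / 41) × 5 = 14.3902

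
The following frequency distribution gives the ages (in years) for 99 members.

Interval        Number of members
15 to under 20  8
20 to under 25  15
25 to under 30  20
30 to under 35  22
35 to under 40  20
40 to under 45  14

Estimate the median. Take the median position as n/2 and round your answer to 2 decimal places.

Cumulative frequencies: 8, 23, 43, 65, 85, 99
n = 99; position = n/2 = 49.5.
This falls in the class 30 to under 35: L = 30, F = 43, f = 22, h = 5.
Median ≈ 30 + ((49.5 − 43) / 22) × 5 = 31.4773

31.48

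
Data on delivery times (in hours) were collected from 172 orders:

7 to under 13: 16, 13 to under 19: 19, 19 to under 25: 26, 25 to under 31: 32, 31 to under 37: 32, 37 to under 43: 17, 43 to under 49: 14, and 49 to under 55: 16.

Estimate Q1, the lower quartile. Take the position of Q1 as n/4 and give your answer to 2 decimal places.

20.85

Cumulative frequencies: 16, 35, 61, 93, 125, 142, 156, 172
n = 172; position = n/4 = 43.
This falls in the class 19 to under 25: L = 19, F = 35, f = 26, h = 6.
Lower quartile ≈ 19 + ((43 − 35) / 26) × 6 = 20.8462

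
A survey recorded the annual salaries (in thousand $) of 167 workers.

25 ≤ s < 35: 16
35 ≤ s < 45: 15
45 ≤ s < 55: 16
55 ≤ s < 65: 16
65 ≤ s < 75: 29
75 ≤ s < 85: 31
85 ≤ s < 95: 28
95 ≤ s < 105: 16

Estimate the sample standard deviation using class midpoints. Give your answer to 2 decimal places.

21.33

Midpoints: 30, 40, 50, 60, 70, 80, 90, 100
n = 167, Σfm = 11470, mean = 68.6826
Σfm² = 863300
Σf(m − x̄)² = Σfm² − (Σfm)²/n = 863300 − 11470²/167 = 75510.1796
Sample variance = 75510.1796 / 166 = 454.8806
Standard deviation = √454.8806 = 21.3279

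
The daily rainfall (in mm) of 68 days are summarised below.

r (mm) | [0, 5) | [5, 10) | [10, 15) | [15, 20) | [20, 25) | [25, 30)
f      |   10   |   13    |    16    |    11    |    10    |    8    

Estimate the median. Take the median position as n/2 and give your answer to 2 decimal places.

13.44

Cumulative frequencies: 10, 23, 39, 50, 60, 68
n = 68; position = n/2 = 34.
This falls in the class [10, 15): L = 10, F = 23, f = 16, h = 5.
Median ≈ 10 + ((34 − 23) / 16) × 5 = 13.4375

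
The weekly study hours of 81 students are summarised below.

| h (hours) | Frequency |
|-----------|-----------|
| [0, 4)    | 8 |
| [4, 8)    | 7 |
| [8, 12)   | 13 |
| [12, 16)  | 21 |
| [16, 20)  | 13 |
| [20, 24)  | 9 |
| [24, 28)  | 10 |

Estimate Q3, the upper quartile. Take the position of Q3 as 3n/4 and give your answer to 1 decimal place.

19.6

Cumulative frequencies: 8, 15, 28, 49, 62, 71, 81
n = 81; position = 3n/4 = 60.75.
This falls in the class [16, 20): L = 16, F = 49, f = 13, h = 4.
Upper quartile ≈ 16 + ((60.75 − 49) / 13) × 4 = 19.6154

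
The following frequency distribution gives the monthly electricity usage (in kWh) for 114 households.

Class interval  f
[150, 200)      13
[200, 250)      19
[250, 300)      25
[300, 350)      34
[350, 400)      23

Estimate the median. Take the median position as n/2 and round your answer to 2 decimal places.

300.00

Cumulative frequencies: 13, 32, 57, 91, 114
n = 114; position = n/2 = 57.
This falls in the class [250, 300): L = 250, F = 32, f = 25, h = 50.
Median ≈ 250 + ((57 − 32) / 25) × 50 = 300.0000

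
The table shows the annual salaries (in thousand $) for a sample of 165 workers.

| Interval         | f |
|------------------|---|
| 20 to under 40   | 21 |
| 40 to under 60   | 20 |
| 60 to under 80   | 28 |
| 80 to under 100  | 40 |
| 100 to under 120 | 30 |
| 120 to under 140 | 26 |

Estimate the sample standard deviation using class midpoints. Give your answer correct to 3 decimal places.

31.870

Midpoints: 30, 50, 70, 90, 110, 130
n = 165, Σfm = 13870, mean = 84.0606
Σfm² = 1332500
Σf(m − x̄)² = Σfm² − (Σfm)²/n = 1332500 − 13870²/165 = 166579.3939
Sample variance = 166579.3939 / 164 = 1015.7280
Standard deviation = √1015.7280 = 31.8705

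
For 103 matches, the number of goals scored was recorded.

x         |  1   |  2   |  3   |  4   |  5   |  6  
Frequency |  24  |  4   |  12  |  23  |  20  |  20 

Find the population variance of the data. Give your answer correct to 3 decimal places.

Values: 1, 2, 3, 4, 5, 6
n = 103, Σfx = 380, mean = 3.6893
Σfx² = 1736
Σf(x − x̄)² = Σfx² − (Σfx)²/n = 1736 − 380²/103 = 334.0583
Population variance = 334.0583 / 103 = 3.2433

3.243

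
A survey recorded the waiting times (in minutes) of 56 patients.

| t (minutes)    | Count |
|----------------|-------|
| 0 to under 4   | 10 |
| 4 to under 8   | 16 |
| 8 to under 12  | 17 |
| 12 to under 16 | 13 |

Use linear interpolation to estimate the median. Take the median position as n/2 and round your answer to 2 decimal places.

Cumulative frequencies: 10, 26, 43, 56
n = 56; position = n/2 = 28.
This falls in the class 8 to under 12: L = 8, F = 26, f = 17, h = 4.
Median ≈ 8 + ((28 − 26) / 17) × 4 = 8.4706

8.47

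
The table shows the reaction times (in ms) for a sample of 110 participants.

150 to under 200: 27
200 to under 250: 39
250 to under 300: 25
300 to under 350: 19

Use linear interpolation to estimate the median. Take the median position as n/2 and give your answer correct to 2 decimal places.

235.90

Cumulative frequencies: 27, 66, 91, 110
n = 110; position = n/2 = 55.
This falls in the class 200 to under 250: L = 200, F = 27, f = 39, h = 50.
Median ≈ 200 + ((55 − 27) / 39) × 50 = 235.8974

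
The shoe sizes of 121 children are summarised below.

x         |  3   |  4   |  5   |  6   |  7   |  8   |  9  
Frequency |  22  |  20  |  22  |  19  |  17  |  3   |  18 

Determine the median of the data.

Cumulative frequencies: 22, 42, 64, 83, 100, 103, 121
n = 121, so the median is the value in position (n+1)/2 = 61.
Position 61 falls at value 5.

5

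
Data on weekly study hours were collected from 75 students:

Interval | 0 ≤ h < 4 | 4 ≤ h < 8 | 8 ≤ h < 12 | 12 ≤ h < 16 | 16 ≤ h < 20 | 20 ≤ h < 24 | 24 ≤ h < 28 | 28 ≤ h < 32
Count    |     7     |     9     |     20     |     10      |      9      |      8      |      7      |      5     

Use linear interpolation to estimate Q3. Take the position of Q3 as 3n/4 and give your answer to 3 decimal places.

20.625

Cumulative frequencies: 7, 16, 36, 46, 55, 63, 70, 75
n = 75; position = 3n/4 = 56.25.
This falls in the class 20 ≤ h < 24: L = 20, F = 55, f = 8, h = 4.
Upper quartile ≈ 20 + ((56.25 − 55) / 8) × 4 = 20.6250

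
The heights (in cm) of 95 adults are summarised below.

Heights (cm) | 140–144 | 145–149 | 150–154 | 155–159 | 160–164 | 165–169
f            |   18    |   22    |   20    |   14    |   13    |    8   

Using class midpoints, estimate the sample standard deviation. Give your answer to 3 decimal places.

Midpoints: 142, 147, 152, 157, 162, 167
n = 95, Σfm = 14470, mean = 152.3158
Σfm² = 2209800
Σf(m − x̄)² = Σfm² − (Σfm)²/n = 2209800 − 14470²/95 = 5790.5263
Sample variance = 5790.5263 / 94 = 61.6013
Standard deviation = √61.6013 = 7.8487

7.849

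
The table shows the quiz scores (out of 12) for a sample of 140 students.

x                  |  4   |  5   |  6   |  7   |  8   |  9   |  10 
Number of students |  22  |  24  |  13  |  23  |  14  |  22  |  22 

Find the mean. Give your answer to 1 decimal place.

Values: 4, 5, 6, 7, 8, 9, 10
Σfx = 22×4 + 24×5 + 13×6 + 23×7 + 14×8 + 22×9 + 22×10 = 977
n = Σf = 140
Mean = 977 / 140 = 6.9786

7.0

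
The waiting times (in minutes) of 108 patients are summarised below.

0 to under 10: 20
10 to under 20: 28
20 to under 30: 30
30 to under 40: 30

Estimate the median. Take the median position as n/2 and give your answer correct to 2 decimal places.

22.00

Cumulative frequencies: 20, 48, 78, 108
n = 108; position = n/2 = 54.
This falls in the class 20 to under 30: L = 20, F = 48, f = 30, h = 10.
Median ≈ 20 + ((54 − 48) / 30) × 10 = 22.0000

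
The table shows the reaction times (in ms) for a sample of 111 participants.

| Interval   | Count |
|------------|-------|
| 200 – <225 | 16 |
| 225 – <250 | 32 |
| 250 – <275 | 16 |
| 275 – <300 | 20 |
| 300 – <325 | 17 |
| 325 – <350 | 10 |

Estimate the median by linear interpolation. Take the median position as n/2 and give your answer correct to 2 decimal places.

261.72

Cumulative frequencies: 16, 48, 64, 84, 101, 111
n = 111; position = n/2 = 55.5.
This falls in the class 250 – <275: L = 250, F = 48, f = 16, h = 25.
Median ≈ 250 + ((55.5 − 48) / 16) × 25 = 261.7188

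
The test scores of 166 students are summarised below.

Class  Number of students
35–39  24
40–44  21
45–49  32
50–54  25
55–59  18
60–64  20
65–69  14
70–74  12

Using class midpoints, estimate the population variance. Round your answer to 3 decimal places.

112.647

Midpoints: 37, 42, 47, 52, 57, 62, 67, 72
n = 166, Σfm = 8642, mean = 52.0602
Σfm² = 468604
Σf(m − x̄)² = Σfm² − (Σfm)²/n = 468604 − 8642²/166 = 18699.3976
Population variance = 18699.3976 / 166 = 112.6470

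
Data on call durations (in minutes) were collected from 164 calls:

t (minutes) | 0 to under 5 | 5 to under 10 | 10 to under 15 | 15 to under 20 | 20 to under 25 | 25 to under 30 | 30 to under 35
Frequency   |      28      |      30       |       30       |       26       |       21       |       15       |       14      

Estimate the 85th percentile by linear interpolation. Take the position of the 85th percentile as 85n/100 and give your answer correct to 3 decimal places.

Cumulative frequencies: 28, 58, 88, 114, 135, 150, 164
n = 164; position = 85n/100 = 139.4.
This falls in the class 25 to under 30: L = 25, F = 135, f = 15, h = 5.
85th percentile ≈ 25 + ((139.4 − 135) / 15) × 5 = 26.4667

26.467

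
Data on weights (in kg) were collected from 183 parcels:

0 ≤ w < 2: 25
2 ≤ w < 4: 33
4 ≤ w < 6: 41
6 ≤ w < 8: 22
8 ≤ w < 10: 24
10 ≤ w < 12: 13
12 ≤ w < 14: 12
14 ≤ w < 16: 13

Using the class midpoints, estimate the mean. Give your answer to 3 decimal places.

Midpoints: 1, 3, 5, 7, 9, 11, 13, 15
Σfm = 25×1 + 33×3 + 41×5 + 22×7 + 24×9 + 13×11 + 12×13 + 13×15 = 1193
n = Σf = 183
Mean = 1193 / 183 = 6.5191

6.519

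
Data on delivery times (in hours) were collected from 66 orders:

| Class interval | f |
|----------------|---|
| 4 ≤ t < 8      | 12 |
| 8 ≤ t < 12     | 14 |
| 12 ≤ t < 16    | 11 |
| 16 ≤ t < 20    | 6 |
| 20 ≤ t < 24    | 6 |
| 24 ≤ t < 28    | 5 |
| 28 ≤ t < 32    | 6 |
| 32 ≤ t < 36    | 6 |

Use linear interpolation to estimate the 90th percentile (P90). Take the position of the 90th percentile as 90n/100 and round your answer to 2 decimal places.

Cumulative frequencies: 12, 26, 37, 43, 49, 54, 60, 66
n = 66; position = 90n/100 = 59.4.
This falls in the class 28 ≤ t < 32: L = 28, F = 54, f = 6, h = 4.
90th percentile ≈ 28 + ((59.4 − 54) / 6) × 4 = 31.6000

31.60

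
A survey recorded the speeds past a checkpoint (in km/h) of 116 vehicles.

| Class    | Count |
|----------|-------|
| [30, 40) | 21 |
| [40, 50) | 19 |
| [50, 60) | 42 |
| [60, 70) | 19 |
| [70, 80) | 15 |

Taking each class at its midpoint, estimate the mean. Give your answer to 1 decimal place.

54.0

Midpoints: 35, 45, 55, 65, 75
Σfm = 21×35 + 19×45 + 42×55 + 19×65 + 15×75 = 6260
n = Σf = 116
Mean = 6260 / 116 = 53.9655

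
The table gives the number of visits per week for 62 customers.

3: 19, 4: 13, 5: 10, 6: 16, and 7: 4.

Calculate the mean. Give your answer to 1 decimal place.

Values: 3, 4, 5, 6, 7
Σfx = 19×3 + 13×4 + 10×5 + 16×6 + 4×7 = 283
n = Σf = 62
Mean = 283 / 62 = 4.5645

4.6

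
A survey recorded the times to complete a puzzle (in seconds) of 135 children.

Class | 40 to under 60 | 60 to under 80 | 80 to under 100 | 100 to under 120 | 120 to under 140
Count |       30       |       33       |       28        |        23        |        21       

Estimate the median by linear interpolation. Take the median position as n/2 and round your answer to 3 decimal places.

83.214

Cumulative frequencies: 30, 63, 91, 114, 135
n = 135; position = n/2 = 67.5.
This falls in the class 80 to under 100: L = 80, F = 63, f = 28, h = 20.
Median ≈ 80 + ((67.5 − 63) / 28) × 20 = 83.2143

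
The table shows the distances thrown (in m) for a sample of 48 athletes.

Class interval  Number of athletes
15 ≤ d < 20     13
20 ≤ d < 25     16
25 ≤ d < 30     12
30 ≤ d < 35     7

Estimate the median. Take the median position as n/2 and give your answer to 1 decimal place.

Cumulative frequencies: 13, 29, 41, 48
n = 48; position = n/2 = 24.
This falls in the class 20 ≤ d < 25: L = 20, F = 13, f = 16, h = 5.
Median ≈ 20 + ((24 − 13) / 16) × 5 = 23.4375

23.4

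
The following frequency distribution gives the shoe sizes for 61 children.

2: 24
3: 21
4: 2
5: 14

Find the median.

3

Cumulative frequencies: 24, 45, 47, 61
n = 61, so the median is the value in position (n+1)/2 = 31.
Position 31 falls at value 3.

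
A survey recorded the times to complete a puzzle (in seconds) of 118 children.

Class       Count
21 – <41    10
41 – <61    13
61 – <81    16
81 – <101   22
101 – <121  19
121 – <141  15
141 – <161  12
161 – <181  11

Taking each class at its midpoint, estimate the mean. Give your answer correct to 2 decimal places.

Midpoints: 31, 51, 71, 91, 111, 131, 151, 171
Σfm = 10×31 + 13×51 + 16×71 + 22×91 + 19×111 + 15×131 + 12×151 + 11×171 = 11878
n = Σf = 118
Mean = 11878 / 118 = 100.6610

100.66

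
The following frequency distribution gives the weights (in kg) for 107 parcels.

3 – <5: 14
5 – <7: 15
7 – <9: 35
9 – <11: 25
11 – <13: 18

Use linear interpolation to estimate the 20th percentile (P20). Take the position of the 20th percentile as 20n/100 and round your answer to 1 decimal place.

Cumulative frequencies: 14, 29, 64, 89, 107
n = 107; position = 20n/100 = 21.4.
This falls in the class 5 – <7: L = 5, F = 14, f = 15, h = 2.
20th percentile ≈ 5 + ((21.4 − 14) / 15) × 2 = 5.9867

6.0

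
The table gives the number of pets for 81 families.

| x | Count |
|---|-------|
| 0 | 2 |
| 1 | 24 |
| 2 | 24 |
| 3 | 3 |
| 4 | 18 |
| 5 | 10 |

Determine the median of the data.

Cumulative frequencies: 2, 26, 50, 53, 71, 81
n = 81, so the median is the value in position (n+1)/2 = 41.
Position 41 falls at value 2.

2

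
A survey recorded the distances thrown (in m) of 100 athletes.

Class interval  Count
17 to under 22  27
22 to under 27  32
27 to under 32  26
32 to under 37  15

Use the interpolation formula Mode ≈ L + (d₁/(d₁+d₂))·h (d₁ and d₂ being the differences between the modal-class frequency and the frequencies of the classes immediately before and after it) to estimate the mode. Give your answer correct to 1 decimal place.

Modal class: 22 to under 27 (highest frequency 32).
d₁ = 32 − 27 = 5, d₂ = 32 − 26 = 6
Mode ≈ 22 + (5/(5+6)) × 5 = 22 + 2.2727 = 24.2727

24.3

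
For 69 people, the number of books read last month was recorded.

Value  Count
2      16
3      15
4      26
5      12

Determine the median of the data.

Cumulative frequencies: 16, 31, 57, 69
n = 69, so the median is the value in position (n+1)/2 = 35.
Position 35 falls at value 4.

4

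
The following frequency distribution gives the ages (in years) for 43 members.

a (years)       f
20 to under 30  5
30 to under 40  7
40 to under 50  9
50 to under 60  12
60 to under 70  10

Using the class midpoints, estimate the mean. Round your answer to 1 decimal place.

48.5

Midpoints: 25, 35, 45, 55, 65
Σfm = 5×25 + 7×35 + 9×45 + 12×55 + 10×65 = 2085
n = Σf = 43
Mean = 2085 / 43 = 48.4884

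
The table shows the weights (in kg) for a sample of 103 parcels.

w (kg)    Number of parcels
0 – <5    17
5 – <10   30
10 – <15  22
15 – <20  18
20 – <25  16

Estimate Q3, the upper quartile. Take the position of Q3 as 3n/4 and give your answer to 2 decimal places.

Cumulative frequencies: 17, 47, 69, 87, 103
n = 103; position = 3n/4 = 77.25.
This falls in the class 15 – <20: L = 15, F = 69, f = 18, h = 5.
Upper quartile ≈ 15 + ((77.25 − 69) / 18) × 5 = 17.2917

17.29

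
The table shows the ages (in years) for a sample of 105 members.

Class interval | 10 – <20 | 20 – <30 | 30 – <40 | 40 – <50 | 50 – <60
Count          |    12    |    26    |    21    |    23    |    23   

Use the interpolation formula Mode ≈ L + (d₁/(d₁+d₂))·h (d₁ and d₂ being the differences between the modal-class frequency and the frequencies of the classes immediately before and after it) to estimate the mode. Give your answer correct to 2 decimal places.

27.37

Modal class: 20 – <30 (highest frequency 26).
d₁ = 26 − 12 = 14, d₂ = 26 − 21 = 5
Mode ≈ 20 + (14/(14+5)) × 10 = 20 + 7.3684 = 27.3684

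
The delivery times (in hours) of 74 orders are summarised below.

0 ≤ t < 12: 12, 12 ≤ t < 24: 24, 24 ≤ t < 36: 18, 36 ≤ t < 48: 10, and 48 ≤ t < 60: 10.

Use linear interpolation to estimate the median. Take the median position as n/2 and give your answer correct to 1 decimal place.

24.7

Cumulative frequencies: 12, 36, 54, 64, 74
n = 74; position = n/2 = 37.
This falls in the class 24 ≤ t < 36: L = 24, F = 36, f = 18, h = 12.
Median ≈ 24 + ((37 − 36) / 18) × 12 = 24.6667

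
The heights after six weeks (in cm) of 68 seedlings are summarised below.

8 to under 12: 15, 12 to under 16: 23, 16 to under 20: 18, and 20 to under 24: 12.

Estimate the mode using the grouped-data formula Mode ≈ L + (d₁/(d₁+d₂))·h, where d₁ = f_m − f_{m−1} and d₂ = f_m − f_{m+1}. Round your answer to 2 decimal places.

Modal class: 12 to under 16 (highest frequency 23).
d₁ = 23 − 15 = 8, d₂ = 23 − 18 = 5
Mode ≈ 12 + (8/(8+5)) × 4 = 12 + 2.4615 = 14.4615

14.46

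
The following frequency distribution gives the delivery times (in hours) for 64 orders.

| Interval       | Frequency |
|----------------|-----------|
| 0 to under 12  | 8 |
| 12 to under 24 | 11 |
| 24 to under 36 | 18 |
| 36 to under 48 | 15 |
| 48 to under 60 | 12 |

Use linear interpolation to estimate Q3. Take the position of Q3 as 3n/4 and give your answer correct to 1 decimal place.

Cumulative frequencies: 8, 19, 37, 52, 64
n = 64; position = 3n/4 = 48.
This falls in the class 36 to under 48: L = 36, F = 37, f = 15, h = 12.
Upper quartile ≈ 36 + ((48 − 37) / 15) × 12 = 44.8000

44.8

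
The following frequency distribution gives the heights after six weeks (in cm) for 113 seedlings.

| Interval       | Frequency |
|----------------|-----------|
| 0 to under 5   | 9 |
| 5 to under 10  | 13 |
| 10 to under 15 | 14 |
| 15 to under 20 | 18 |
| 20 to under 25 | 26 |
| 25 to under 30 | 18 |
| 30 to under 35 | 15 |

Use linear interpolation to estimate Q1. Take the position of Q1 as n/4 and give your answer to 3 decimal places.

12.232

Cumulative frequencies: 9, 22, 36, 54, 80, 98, 113
n = 113; position = n/4 = 28.25.
This falls in the class 10 to under 15: L = 10, F = 22, f = 14, h = 5.
Lower quartile ≈ 10 + ((28.25 − 22) / 14) × 5 = 12.2321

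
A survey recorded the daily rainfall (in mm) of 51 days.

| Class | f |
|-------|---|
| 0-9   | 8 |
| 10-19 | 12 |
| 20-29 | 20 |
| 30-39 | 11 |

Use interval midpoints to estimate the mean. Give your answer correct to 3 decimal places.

Midpoints: 4.5, 14.5, 24.5, 34.5
Σfm = 8×4.5 + 12×14.5 + 20×24.5 + 11×34.5 = 1079.5
n = Σf = 51
Mean = 1079.5 / 51 = 21.1667

21.167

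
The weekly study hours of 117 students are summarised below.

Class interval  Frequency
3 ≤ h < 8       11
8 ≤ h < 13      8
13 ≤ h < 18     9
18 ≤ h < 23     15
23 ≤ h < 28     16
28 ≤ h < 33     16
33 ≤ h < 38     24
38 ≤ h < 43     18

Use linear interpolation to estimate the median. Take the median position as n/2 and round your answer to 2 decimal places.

Cumulative frequencies: 11, 19, 28, 43, 59, 75, 99, 117
n = 117; position = n/2 = 58.5.
This falls in the class 23 ≤ h < 28: L = 23, F = 43, f = 16, h = 5.
Median ≈ 23 + ((58.5 − 43) / 16) × 5 = 27.8438

27.84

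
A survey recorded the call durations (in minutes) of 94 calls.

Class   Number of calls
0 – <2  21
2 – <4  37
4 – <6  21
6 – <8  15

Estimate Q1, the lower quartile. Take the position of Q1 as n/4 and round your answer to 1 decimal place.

Cumulative frequencies: 21, 58, 79, 94
n = 94; position = n/4 = 23.5.
This falls in the class 2 – <4: L = 2, F = 21, f = 37, h = 2.
Lower quartile ≈ 2 + ((23.5 − 21) / 37) × 2 = 2.1351

2.1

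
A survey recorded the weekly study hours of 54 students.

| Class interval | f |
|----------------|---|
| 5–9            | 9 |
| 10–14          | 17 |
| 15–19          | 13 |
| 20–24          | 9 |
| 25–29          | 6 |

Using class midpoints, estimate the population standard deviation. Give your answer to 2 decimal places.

6.18

Midpoints: 7, 12, 17, 22, 27
n = 54, Σfm = 848, mean = 15.7037
Σfm² = 15376
Σf(m − x̄)² = Σfm² − (Σfm)²/n = 15376 − 848²/54 = 2059.2593
Population variance = 2059.2593 / 54 = 38.1344
Standard deviation = √38.1344 = 6.1753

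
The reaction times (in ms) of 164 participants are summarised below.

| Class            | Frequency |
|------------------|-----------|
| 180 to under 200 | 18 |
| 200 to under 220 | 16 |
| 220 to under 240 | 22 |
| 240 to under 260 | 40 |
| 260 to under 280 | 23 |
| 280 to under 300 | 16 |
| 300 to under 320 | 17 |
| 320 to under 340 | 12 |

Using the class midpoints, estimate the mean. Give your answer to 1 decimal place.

255.6

Midpoints: 190, 210, 230, 250, 270, 290, 310, 330
Σfm = 18×190 + 16×210 + 22×230 + 40×250 + 23×270 + 16×290 + 17×310 + 12×330 = 41920
n = Σf = 164
Mean = 41920 / 164 = 255.6098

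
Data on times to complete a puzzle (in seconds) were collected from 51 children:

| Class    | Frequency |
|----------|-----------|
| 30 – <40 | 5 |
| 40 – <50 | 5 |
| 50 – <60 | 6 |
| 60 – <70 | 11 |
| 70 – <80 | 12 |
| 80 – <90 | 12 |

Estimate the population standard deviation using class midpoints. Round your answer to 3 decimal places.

Midpoints: 35, 45, 55, 65, 75, 85
n = 51, Σfm = 3365, mean = 65.9804
Σfm² = 235075
Σf(m − x̄)² = Σfm² − (Σfm)²/n = 235075 − 3365²/51 = 13050.9804
Population variance = 13050.9804 / 51 = 255.9016
Standard deviation = √255.9016 = 15.9969

15.997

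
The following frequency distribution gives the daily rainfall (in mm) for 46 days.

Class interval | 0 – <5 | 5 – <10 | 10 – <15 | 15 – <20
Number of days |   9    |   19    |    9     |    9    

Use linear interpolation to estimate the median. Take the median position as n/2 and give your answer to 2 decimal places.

Cumulative frequencies: 9, 28, 37, 46
n = 46; position = n/2 = 23.
This falls in the class 5 – <10: L = 5, F = 9, f = 19, h = 5.
Median ≈ 5 + ((23 − 9) / 19) × 5 = 8.6842

8.68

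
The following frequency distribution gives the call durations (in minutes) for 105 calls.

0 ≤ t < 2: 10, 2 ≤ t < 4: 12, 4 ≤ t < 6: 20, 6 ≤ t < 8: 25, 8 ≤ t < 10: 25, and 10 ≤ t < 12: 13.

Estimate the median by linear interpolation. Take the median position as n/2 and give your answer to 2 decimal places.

6.84

Cumulative frequencies: 10, 22, 42, 67, 92, 105
n = 105; position = n/2 = 52.5.
This falls in the class 6 ≤ t < 8: L = 6, F = 42, f = 25, h = 2.
Median ≈ 6 + ((52.5 − 42) / 25) × 2 = 6.8400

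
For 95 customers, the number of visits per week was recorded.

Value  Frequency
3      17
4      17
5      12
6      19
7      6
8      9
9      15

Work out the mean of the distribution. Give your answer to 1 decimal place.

5.7

Values: 3, 4, 5, 6, 7, 8, 9
Σfx = 17×3 + 17×4 + 12×5 + 19×6 + 6×7 + 9×8 + 15×9 = 542
n = Σf = 95
Mean = 542 / 95 = 5.7053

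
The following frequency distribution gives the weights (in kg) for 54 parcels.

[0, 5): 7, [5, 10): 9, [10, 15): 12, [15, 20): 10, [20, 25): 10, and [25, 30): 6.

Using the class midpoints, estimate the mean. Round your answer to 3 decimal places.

14.815

Midpoints: 2.5, 7.5, 12.5, 17.5, 22.5, 27.5
Σfm = 7×2.5 + 9×7.5 + 12×12.5 + 10×17.5 + 10×22.5 + 6×27.5 = 800
n = Σf = 54
Mean = 800 / 54 = 14.8148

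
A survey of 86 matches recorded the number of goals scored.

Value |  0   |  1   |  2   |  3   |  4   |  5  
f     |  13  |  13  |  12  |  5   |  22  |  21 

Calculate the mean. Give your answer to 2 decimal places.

Values: 0, 1, 2, 3, 4, 5
Σfx = 13×0 + 13×1 + 12×2 + 5×3 + 22×4 + 21×5 = 245
n = Σf = 86
Mean = 245 / 86 = 2.8488

2.85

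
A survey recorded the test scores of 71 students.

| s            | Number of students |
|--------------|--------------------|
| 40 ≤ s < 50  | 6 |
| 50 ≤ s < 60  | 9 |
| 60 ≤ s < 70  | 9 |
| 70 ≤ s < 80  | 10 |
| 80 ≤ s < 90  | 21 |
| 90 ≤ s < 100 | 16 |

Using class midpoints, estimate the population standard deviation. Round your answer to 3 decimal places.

Midpoints: 45, 55, 65, 75, 85, 95
n = 71, Σfm = 5405, mean = 76.1268
Σfm² = 429775
Σf(m − x̄)² = Σfm² − (Σfm)²/n = 429775 − 5405²/71 = 18309.8592
Population variance = 18309.8592 / 71 = 257.8853
Standard deviation = √257.8853 = 16.0588

16.059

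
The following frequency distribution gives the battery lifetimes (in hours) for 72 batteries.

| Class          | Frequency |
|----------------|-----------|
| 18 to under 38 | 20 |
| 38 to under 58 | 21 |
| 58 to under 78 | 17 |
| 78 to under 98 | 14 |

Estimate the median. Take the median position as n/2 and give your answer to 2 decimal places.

Cumulative frequencies: 20, 41, 58, 72
n = 72; position = n/2 = 36.
This falls in the class 38 to under 58: L = 38, F = 20, f = 21, h = 20.
Median ≈ 38 + ((36 − 20) / 21) × 20 = 53.2381

53.24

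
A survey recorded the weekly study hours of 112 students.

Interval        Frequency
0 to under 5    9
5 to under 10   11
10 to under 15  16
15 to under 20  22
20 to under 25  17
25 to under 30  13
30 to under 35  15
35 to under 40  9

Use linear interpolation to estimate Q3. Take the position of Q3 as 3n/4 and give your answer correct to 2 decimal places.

Cumulative frequencies: 9, 20, 36, 58, 75, 88, 103, 112
n = 112; position = 3n/4 = 84.
This falls in the class 25 to under 30: L = 25, F = 75, f = 13, h = 5.
Upper quartile ≈ 25 + ((84 − 75) / 13) × 5 = 28.4615

28.46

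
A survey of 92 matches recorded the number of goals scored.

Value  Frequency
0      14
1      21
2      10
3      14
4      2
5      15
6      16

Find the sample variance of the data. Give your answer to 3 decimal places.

4.658

Values: 0, 1, 2, 3, 4, 5, 6
n = 92, Σfx = 262, mean = 2.8478
Σfx² = 1170
Σf(x − x̄)² = Σfx² − (Σfx)²/n = 1170 − 262²/92 = 423.8696
Sample variance = 423.8696 / 91 = 4.6579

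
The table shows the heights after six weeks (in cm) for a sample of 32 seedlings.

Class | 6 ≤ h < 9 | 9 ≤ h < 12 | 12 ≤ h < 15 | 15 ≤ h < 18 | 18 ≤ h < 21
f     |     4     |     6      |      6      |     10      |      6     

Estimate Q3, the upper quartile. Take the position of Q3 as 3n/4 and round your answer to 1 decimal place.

Cumulative frequencies: 4, 10, 16, 26, 32
n = 32; position = 3n/4 = 24.
This falls in the class 15 ≤ h < 18: L = 15, F = 16, f = 10, h = 3.
Upper quartile ≈ 15 + ((24 − 16) / 10) × 3 = 17.4000

17.4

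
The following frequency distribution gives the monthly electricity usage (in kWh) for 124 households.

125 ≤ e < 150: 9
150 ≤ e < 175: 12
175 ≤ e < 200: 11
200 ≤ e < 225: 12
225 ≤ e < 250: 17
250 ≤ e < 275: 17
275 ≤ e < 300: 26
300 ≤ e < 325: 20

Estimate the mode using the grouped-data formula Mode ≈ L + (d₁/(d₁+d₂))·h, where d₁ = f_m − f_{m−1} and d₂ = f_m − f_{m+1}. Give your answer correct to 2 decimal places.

290.00

Modal class: 275 ≤ e < 300 (highest frequency 26).
d₁ = 26 − 17 = 9, d₂ = 26 − 20 = 6
Mode ≈ 275 + (9/(9+6)) × 25 = 275 + 15.0000 = 290.0000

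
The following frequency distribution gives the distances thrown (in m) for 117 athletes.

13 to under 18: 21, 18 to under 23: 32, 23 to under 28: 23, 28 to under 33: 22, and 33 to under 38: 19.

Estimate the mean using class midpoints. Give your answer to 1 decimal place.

Midpoints: 15.5, 20.5, 25.5, 30.5, 35.5
Σfm = 21×15.5 + 32×20.5 + 23×25.5 + 22×30.5 + 19×35.5 = 2913.5
n = Σf = 117
Mean = 2913.5 / 117 = 24.9017

24.9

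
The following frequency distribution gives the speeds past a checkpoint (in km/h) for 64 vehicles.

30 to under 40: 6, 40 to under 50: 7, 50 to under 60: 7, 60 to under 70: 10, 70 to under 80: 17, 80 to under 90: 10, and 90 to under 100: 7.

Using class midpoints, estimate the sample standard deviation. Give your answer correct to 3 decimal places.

17.966

Midpoints: 35, 45, 55, 65, 75, 85, 95
n = 64, Σfm = 4350, mean = 67.9688
Σfm² = 316000
Σf(m − x̄)² = Σfm² − (Σfm)²/n = 316000 − 4350²/64 = 20335.9375
Sample variance = 20335.9375 / 63 = 322.7927
Standard deviation = √322.7927 = 17.9664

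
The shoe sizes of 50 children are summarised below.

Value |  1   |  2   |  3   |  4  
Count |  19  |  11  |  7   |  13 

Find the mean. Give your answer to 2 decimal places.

Values: 1, 2, 3, 4
Σfx = 19×1 + 11×2 + 7×3 + 13×4 = 114
n = Σf = 50
Mean = 114 / 50 = 2.2800

2.28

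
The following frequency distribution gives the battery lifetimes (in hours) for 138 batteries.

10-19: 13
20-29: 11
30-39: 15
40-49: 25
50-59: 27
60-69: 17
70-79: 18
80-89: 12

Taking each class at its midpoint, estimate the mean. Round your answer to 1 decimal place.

50.8

Midpoints: 14.5, 24.5, 34.5, 44.5, 54.5, 64.5, 74.5, 84.5
Σfm = 13×14.5 + 11×24.5 + 15×34.5 + 25×44.5 + 27×54.5 + 17×64.5 + 18×74.5 + 12×84.5 = 7011
n = Σf = 138
Mean = 7011 / 138 = 50.8043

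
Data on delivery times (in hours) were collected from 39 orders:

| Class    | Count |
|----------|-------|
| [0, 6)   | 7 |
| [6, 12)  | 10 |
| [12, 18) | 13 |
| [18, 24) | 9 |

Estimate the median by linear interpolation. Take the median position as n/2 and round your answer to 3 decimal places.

13.154

Cumulative frequencies: 7, 17, 30, 39
n = 39; position = n/2 = 19.5.
This falls in the class [12, 18): L = 12, F = 17, f = 13, h = 6.
Median ≈ 12 + ((19.5 − 17) / 13) × 6 = 13.1538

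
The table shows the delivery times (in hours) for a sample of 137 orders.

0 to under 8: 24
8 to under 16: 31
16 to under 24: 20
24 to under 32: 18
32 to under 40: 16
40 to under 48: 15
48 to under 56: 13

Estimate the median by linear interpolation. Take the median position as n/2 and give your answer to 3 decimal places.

21.400

Cumulative frequencies: 24, 55, 75, 93, 109, 124, 137
n = 137; position = n/2 = 68.5.
This falls in the class 16 to under 24: L = 16, F = 55, f = 20, h = 8.
Median ≈ 16 + ((68.5 − 55) / 20) × 8 = 21.4000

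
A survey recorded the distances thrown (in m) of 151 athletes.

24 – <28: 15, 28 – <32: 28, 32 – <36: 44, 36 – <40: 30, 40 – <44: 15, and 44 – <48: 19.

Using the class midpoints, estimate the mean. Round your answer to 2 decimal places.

35.56

Midpoints: 26, 30, 34, 38, 42, 46
Σfm = 15×26 + 28×30 + 44×34 + 30×38 + 15×42 + 19×46 = 5370
n = Σf = 151
Mean = 5370 / 151 = 35.5629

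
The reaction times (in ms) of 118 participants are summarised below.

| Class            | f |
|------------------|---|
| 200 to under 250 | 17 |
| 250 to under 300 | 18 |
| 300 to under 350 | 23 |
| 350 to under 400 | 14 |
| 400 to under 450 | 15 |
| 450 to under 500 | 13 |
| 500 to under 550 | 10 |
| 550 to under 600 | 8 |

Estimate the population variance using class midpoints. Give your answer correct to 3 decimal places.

11283.575

Midpoints: 225, 275, 325, 375, 425, 475, 525, 575
n = 118, Σfm = 43900, mean = 372.0339
Σfm² = 17663750
Σf(m − x̄)² = Σfm² − (Σfm)²/n = 17663750 − 43900²/118 = 1331461.8644
Population variance = 1331461.8644 / 118 = 11283.5751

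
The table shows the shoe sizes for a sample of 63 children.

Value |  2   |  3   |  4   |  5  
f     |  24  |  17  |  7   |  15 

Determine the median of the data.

3

Cumulative frequencies: 24, 41, 48, 63
n = 63, so the median is the value in position (n+1)/2 = 32.
Position 32 falls at value 3.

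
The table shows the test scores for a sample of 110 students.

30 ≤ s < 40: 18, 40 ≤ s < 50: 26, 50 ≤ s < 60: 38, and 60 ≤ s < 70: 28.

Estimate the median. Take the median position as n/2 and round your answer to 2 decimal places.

52.89

Cumulative frequencies: 18, 44, 82, 110
n = 110; position = n/2 = 55.
This falls in the class 50 ≤ s < 60: L = 50, F = 44, f = 38, h = 10.
Median ≈ 50 + ((55 − 44) / 38) × 10 = 52.8947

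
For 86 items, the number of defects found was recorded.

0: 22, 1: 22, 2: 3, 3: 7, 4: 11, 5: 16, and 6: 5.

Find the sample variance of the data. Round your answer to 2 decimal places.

4.40

Values: 0, 1, 2, 3, 4, 5, 6
n = 86, Σfx = 203, mean = 2.3605
Σfx² = 853
Σf(x − x̄)² = Σfx² − (Σfx)²/n = 853 − 203²/86 = 373.8256
Sample variance = 373.8256 / 85 = 4.3979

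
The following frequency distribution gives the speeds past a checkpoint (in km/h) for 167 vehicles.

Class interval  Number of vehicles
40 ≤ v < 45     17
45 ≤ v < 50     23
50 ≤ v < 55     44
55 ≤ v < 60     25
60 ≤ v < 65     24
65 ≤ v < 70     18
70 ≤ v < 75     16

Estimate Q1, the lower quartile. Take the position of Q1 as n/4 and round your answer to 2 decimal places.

50.20

Cumulative frequencies: 17, 40, 84, 109, 133, 151, 167
n = 167; position = n/4 = 41.75.
This falls in the class 50 ≤ v < 55: L = 50, F = 40, f = 44, h = 5.
Lower quartile ≈ 50 + ((41.75 − 40) / 44) × 5 = 50.1989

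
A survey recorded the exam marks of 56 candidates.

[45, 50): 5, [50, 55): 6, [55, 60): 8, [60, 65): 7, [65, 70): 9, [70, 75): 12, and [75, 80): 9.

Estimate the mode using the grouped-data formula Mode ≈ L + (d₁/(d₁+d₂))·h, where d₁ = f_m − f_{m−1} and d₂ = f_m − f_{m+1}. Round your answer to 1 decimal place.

72.5

Modal class: [70, 75) (highest frequency 12).
d₁ = 12 − 9 = 3, d₂ = 12 − 9 = 3
Mode ≈ 70 + (3/(3+3)) × 5 = 70 + 2.5000 = 72.5000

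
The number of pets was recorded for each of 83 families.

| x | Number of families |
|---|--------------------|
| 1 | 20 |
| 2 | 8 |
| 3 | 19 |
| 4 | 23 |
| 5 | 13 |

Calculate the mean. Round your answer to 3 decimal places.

Values: 1, 2, 3, 4, 5
Σfx = 20×1 + 8×2 + 19×3 + 23×4 + 13×5 = 250
n = Σf = 83
Mean = 250 / 83 = 3.0120

3.012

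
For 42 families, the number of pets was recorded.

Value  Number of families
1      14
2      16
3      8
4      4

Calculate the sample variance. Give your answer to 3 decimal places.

0.925

Values: 1, 2, 3, 4
n = 42, Σfx = 86, mean = 2.0476
Σfx² = 214
Σf(x − x̄)² = Σfx² − (Σfx)²/n = 214 − 86²/42 = 37.9048
Sample variance = 37.9048 / 41 = 0.9245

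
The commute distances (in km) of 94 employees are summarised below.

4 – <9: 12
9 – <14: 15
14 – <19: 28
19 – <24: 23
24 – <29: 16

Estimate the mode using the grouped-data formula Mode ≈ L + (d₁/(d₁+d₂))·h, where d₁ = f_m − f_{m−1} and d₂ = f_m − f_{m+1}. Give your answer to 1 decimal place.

Modal class: 14 – <19 (highest frequency 28).
d₁ = 28 − 15 = 13, d₂ = 28 − 23 = 5
Mode ≈ 14 + (13/(13+5)) × 5 = 14 + 3.6111 = 17.6111

17.6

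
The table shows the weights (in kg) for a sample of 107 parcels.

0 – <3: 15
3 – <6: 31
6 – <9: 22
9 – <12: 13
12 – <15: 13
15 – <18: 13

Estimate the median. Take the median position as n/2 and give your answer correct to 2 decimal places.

Cumulative frequencies: 15, 46, 68, 81, 94, 107
n = 107; position = n/2 = 53.5.
This falls in the class 6 – <9: L = 6, F = 46, f = 22, h = 3.
Median ≈ 6 + ((53.5 − 46) / 22) × 3 = 7.0227

7.02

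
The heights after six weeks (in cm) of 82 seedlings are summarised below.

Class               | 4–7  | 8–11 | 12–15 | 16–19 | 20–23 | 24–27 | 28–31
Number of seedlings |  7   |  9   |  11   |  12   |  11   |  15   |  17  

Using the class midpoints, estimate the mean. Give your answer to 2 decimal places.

19.55

Midpoints: 5.5, 9.5, 13.5, 17.5, 21.5, 25.5, 29.5
Σfm = 7×5.5 + 9×9.5 + 11×13.5 + 12×17.5 + 11×21.5 + 15×25.5 + 17×29.5 = 1603
n = Σf = 82
Mean = 1603 / 82 = 19.5488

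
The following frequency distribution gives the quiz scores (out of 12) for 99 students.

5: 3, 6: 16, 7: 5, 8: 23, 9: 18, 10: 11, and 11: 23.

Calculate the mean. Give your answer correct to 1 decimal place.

Values: 5, 6, 7, 8, 9, 10, 11
Σfx = 3×5 + 16×6 + 5×7 + 23×8 + 18×9 + 11×10 + 23×11 = 855
n = Σf = 99
Mean = 855 / 99 = 8.6364

8.6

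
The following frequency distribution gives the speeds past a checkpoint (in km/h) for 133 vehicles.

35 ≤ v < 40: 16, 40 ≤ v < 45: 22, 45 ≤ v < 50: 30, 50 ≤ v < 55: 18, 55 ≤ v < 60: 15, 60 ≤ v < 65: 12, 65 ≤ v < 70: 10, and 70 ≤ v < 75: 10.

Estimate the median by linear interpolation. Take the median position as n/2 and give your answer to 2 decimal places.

49.75

Cumulative frequencies: 16, 38, 68, 86, 101, 113, 123, 133
n = 133; position = n/2 = 66.5.
This falls in the class 45 ≤ v < 50: L = 45, F = 38, f = 30, h = 5.
Median ≈ 45 + ((66.5 − 38) / 30) × 5 = 49.7500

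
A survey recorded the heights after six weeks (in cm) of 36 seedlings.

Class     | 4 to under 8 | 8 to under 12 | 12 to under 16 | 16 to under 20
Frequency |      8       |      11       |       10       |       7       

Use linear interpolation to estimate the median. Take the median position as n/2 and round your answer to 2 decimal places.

11.64

Cumulative frequencies: 8, 19, 29, 36
n = 36; position = n/2 = 18.
This falls in the class 8 to under 12: L = 8, F = 8, f = 11, h = 4.
Median ≈ 8 + ((18 − 8) / 11) × 4 = 11.6364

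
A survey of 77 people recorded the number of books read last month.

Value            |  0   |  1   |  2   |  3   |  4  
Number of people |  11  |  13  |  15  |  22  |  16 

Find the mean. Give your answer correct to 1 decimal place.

2.2

Values: 0, 1, 2, 3, 4
Σfx = 11×0 + 13×1 + 15×2 + 22×3 + 16×4 = 173
n = Σf = 77
Mean = 173 / 77 = 2.2468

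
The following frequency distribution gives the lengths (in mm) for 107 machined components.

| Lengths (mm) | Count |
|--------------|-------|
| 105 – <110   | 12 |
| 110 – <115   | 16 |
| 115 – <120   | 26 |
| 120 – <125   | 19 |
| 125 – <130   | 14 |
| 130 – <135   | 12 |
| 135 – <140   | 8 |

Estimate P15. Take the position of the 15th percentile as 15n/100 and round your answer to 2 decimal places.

111.27

Cumulative frequencies: 12, 28, 54, 73, 87, 99, 107
n = 107; position = 15n/100 = 16.05.
This falls in the class 110 – <115: L = 110, F = 12, f = 16, h = 5.
15th percentile ≈ 110 + ((16.05 − 12) / 16) × 5 = 111.2656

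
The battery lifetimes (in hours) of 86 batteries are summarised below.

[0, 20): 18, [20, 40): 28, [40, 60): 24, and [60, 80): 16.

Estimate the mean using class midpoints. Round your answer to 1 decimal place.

38.8

Midpoints: 10, 30, 50, 70
Σfm = 18×10 + 28×30 + 24×50 + 16×70 = 3340
n = Σf = 86
Mean = 3340 / 86 = 38.8372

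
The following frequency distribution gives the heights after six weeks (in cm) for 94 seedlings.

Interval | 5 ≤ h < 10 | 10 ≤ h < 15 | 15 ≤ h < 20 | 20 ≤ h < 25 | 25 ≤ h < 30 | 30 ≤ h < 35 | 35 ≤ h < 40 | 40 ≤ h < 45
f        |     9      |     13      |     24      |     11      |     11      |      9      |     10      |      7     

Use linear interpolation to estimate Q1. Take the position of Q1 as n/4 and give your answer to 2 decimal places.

Cumulative frequencies: 9, 22, 46, 57, 68, 77, 87, 94
n = 94; position = n/4 = 23.5.
This falls in the class 15 ≤ h < 20: L = 15, F = 22, f = 24, h = 5.
Lower quartile ≈ 15 + ((23.5 − 22) / 24) × 5 = 15.3125

15.31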